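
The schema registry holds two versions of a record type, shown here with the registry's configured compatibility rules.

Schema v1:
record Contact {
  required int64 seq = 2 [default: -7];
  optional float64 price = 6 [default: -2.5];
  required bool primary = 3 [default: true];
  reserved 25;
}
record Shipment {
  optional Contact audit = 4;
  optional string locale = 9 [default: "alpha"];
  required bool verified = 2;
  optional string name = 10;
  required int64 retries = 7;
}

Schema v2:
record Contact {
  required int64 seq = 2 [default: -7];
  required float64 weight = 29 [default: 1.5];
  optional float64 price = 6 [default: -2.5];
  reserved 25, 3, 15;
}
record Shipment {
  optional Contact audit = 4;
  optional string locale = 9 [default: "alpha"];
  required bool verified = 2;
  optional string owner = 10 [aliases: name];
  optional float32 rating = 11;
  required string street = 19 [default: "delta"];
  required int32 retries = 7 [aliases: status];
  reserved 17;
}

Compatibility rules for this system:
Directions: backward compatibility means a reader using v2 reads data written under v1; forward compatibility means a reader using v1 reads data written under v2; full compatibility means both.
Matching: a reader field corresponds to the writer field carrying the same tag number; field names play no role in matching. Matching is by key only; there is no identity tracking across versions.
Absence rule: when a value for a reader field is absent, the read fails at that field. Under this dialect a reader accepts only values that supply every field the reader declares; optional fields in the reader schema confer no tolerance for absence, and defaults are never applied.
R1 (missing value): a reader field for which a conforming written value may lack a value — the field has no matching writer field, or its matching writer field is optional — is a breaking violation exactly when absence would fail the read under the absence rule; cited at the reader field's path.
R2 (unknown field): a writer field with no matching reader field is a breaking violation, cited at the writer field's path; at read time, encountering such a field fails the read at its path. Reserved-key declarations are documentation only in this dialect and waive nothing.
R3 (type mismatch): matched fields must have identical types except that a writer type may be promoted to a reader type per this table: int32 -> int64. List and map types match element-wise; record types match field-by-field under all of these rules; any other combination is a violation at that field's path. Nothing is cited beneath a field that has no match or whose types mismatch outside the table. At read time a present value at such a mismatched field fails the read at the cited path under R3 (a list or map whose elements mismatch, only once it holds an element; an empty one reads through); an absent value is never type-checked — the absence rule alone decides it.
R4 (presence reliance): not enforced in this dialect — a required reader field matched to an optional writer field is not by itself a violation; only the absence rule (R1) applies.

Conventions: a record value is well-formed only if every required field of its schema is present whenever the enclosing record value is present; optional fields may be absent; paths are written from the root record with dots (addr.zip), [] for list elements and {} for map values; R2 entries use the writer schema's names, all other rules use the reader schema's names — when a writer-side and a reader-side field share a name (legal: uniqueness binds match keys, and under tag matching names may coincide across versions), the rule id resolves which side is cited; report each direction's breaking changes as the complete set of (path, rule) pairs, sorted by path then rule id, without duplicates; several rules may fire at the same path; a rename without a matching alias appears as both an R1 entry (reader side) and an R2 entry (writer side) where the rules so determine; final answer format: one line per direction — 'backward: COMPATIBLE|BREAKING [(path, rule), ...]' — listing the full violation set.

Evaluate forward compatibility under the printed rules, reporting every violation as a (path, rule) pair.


forward: BREAKING [(audit, R1), (audit.price, R1), (audit.primary, R1), (audit.weight, R2), (locale, R1), (name, R1), (rating, R2), (street, R2)]

the writer's type comes first in each Shipment pair
checking forward for Shipment: reader v1 against writer v2:
  Contact -> Contact, writer optional: audit aligns to audit
  string -> string, writer optional: locale aligns to locale
  bool -> bool, writer required: verified aligns to verified
  string -> string, writer optional: name aligns to owner
  int32 -> int64, writer required: retries aligns to retries
  leftover writer field: rating
  leftover writer field: street
  int64 -> int64, writer required: audit.seq aligns to audit.seq
  float64 -> float64, writer optional: audit.price aligns to audit.price
  audit.primary has no writer counterpart
  leftover writer field: audit.weight
  breaking: (audit, R1)
  breaking: (audit.price, R1)
  breaking: (audit.primary, R1)
  breaking: (audit.weight, R2)
  breaking: (locale, R1)
  breaking: (name, R1)
  breaking: (rating, R2)
  breaking: (street, R2)
  => forward: BREAKING (8)
the rest of the Shipment diff is inert for this question:
  renamed field name to owner in record Shipment (alias name declared on the renamed field) -> matters only for Shipment's backward compatibility — outside the asked direction
  field retries in record Shipment: type int64 changed to int32 -> matters only for Shipment's backward compatibility — outside the asked direction


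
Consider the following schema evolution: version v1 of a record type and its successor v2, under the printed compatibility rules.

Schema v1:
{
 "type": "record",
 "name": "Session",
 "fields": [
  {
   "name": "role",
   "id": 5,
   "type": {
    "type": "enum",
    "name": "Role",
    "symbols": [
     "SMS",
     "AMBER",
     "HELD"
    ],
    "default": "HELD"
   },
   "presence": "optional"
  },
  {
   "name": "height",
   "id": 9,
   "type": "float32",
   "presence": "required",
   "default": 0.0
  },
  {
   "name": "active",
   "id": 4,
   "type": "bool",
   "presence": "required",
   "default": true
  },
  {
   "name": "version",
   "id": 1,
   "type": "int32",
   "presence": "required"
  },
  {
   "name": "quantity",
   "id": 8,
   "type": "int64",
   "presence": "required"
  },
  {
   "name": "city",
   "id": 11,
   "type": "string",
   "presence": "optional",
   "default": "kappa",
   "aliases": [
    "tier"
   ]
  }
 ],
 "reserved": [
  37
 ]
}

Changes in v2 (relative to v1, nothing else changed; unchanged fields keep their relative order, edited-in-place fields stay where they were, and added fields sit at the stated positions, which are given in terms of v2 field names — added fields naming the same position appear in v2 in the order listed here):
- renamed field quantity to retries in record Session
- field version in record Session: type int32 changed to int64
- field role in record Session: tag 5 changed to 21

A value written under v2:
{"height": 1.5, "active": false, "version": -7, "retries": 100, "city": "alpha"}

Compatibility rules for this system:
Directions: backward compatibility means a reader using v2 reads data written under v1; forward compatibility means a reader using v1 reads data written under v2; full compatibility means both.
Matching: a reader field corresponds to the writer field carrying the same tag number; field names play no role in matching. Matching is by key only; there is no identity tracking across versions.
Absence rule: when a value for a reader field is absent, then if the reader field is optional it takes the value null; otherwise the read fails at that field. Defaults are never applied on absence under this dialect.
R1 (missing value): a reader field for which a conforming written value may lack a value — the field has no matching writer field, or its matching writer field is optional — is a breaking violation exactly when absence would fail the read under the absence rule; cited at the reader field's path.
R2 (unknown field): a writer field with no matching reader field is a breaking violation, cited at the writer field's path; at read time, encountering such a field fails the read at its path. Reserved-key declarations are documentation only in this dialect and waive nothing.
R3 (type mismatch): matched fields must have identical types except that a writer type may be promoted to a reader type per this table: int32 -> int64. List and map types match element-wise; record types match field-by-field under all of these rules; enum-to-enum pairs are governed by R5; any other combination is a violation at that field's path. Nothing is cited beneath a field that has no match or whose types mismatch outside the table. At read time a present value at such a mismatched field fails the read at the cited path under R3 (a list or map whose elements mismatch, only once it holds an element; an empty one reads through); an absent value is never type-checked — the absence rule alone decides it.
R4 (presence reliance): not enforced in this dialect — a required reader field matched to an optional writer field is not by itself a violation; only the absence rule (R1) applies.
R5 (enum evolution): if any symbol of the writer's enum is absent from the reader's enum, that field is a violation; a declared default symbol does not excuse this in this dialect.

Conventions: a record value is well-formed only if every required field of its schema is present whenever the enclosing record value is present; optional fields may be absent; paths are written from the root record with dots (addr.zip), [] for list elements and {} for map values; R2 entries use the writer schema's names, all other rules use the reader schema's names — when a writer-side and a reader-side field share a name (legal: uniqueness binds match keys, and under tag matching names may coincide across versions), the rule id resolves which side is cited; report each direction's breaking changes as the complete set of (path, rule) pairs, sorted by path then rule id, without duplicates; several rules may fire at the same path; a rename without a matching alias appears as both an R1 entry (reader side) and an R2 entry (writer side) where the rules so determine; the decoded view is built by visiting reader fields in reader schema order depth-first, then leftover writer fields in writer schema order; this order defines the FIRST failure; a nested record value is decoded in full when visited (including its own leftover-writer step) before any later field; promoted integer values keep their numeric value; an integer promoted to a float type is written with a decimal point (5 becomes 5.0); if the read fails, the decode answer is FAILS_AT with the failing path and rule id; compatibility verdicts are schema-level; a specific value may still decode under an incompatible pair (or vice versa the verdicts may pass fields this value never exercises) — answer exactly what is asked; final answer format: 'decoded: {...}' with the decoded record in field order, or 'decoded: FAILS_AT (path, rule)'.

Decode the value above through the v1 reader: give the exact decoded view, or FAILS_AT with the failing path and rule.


in Session below, arrows point writer -> reader
migrating the Session value to v1:
  role := null (missing; optional => null)
  height := 1.5
  active := false
  read fails at version under R3
  => FAILS_AT (version, R3)
remaining Session differences; none change what is asked:
  renamed field quantity to retries in record Session -> no rule fires on it and the decoded Session view is identical with or without it
  field role in record Session: tag 5 changed to 21 -> changes Session's schema-level verdicts only — the decode of this value is the same

decoded: FAILS_AT (version, R3)


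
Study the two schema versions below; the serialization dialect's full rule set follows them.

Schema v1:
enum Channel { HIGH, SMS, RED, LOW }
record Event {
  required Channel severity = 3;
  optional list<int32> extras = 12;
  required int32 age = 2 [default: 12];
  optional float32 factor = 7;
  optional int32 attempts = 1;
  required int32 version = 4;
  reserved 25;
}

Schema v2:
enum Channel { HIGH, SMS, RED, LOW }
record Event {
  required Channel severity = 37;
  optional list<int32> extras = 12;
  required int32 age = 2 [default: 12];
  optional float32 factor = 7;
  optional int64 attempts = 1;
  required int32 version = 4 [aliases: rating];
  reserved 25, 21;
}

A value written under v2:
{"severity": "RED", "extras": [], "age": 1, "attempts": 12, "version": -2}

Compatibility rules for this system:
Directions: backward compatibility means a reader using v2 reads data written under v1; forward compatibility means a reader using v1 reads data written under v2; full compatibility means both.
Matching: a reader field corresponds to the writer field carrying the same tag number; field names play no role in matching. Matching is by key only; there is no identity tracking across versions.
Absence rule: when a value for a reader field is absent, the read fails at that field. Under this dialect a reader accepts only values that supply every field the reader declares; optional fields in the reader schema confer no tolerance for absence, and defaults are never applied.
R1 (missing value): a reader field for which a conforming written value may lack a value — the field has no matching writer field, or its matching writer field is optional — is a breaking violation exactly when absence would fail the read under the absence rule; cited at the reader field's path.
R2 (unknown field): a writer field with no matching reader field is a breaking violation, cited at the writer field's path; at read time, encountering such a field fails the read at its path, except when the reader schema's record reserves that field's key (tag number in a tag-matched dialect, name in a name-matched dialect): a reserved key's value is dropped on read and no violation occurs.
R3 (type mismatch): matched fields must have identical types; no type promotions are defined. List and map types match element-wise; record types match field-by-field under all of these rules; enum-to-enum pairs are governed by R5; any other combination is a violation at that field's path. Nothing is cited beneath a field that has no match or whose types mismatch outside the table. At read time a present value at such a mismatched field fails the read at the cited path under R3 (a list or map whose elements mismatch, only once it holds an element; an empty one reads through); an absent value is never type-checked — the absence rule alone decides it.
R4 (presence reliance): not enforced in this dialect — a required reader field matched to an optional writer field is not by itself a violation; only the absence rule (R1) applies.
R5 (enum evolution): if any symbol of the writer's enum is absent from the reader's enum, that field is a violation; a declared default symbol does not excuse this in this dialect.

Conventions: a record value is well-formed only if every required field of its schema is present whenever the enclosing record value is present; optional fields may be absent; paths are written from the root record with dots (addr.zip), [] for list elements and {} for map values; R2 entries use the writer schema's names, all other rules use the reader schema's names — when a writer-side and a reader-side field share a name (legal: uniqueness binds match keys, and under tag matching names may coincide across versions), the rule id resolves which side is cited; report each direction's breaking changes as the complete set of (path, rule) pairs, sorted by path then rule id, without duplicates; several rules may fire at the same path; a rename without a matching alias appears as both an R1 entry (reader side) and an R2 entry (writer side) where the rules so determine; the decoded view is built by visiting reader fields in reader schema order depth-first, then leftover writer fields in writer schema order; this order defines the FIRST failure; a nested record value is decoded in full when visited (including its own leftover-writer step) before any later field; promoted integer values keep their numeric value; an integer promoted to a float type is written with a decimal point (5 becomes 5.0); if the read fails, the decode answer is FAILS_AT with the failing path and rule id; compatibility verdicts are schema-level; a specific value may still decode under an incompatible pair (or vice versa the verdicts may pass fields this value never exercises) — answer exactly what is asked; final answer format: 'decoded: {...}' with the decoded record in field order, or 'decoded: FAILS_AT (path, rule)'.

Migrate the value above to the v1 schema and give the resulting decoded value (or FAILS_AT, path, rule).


each type pair in Event: writer, then reader
decoding the Event value with the v1 reader:
  read fails at severity under R1 (no fill)
  => FAILS_AT (severity, R1)
the rest of the Event diff is inert for this question:
  field attempts in record Event: type int32 changed to int64 -> a verdict-level change on Event — the shown value reads the same

decoded: FAILS_AT (severity, R1)


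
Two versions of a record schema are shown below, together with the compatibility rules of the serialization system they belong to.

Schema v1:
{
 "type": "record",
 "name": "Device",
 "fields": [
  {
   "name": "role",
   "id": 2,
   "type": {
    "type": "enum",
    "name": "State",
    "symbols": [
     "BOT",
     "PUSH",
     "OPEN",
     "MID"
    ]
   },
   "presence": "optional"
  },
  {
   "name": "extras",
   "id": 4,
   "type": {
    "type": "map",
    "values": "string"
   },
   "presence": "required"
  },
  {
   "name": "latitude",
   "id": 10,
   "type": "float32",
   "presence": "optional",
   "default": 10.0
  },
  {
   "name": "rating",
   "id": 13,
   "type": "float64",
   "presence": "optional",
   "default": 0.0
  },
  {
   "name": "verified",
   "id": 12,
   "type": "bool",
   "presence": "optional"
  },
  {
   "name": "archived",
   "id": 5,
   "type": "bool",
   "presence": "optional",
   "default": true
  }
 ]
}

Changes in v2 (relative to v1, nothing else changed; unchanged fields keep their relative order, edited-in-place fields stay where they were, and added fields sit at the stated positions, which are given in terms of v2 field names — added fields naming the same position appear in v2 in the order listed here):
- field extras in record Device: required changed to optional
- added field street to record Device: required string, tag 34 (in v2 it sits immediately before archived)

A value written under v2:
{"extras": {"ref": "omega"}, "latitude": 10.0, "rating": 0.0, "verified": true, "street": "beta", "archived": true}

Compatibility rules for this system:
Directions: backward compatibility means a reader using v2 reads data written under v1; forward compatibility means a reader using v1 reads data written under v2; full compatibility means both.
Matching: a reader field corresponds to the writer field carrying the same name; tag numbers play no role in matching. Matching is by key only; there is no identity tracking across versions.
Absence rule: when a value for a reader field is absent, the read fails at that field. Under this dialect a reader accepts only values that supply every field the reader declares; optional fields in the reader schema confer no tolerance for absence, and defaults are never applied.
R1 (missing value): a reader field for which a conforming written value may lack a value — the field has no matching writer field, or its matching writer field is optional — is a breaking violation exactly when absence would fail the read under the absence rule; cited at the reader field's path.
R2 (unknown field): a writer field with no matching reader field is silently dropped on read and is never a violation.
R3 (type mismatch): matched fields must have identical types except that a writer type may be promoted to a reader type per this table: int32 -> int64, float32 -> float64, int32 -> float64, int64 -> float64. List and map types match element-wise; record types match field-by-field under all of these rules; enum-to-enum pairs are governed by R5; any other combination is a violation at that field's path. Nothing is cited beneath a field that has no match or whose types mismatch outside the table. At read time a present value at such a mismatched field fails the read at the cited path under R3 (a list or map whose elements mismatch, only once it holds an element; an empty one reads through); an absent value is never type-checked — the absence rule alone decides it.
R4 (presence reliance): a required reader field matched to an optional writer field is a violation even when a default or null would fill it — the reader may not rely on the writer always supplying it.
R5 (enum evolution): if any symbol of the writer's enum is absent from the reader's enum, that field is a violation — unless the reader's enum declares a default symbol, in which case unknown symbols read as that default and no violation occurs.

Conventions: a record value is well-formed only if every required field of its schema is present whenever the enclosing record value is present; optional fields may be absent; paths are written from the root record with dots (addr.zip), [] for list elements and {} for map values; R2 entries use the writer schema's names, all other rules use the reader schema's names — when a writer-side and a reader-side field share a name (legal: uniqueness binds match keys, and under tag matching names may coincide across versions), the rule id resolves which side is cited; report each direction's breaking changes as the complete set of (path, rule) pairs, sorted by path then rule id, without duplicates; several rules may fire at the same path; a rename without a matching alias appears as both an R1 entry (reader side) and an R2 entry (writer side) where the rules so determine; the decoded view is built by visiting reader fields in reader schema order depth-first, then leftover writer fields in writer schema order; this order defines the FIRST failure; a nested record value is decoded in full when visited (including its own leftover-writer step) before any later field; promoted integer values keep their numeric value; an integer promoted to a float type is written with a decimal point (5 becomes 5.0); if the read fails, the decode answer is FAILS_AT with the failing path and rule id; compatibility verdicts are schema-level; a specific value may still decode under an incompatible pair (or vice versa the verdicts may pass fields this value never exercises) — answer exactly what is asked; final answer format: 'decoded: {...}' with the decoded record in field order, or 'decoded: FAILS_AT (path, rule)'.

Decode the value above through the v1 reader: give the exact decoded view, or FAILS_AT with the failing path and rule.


in Device below, arrows point writer -> reader
decoding the Device value with the v1 reader:
  read fails at role under R1 (no fill)
  => FAILS_AT (role, R1)
the rest of the Device diff is inert for this question:
  field extras in record Device: required changed to optional -> matters for Device compatibility verdicts, not for this value's decode
  added field street to record Device: required string, tag 34 (in v2 it sits immediately before archived) -> matters for Device compatibility verdicts, not for this value's decode

decoded: FAILS_AT (role, R1)


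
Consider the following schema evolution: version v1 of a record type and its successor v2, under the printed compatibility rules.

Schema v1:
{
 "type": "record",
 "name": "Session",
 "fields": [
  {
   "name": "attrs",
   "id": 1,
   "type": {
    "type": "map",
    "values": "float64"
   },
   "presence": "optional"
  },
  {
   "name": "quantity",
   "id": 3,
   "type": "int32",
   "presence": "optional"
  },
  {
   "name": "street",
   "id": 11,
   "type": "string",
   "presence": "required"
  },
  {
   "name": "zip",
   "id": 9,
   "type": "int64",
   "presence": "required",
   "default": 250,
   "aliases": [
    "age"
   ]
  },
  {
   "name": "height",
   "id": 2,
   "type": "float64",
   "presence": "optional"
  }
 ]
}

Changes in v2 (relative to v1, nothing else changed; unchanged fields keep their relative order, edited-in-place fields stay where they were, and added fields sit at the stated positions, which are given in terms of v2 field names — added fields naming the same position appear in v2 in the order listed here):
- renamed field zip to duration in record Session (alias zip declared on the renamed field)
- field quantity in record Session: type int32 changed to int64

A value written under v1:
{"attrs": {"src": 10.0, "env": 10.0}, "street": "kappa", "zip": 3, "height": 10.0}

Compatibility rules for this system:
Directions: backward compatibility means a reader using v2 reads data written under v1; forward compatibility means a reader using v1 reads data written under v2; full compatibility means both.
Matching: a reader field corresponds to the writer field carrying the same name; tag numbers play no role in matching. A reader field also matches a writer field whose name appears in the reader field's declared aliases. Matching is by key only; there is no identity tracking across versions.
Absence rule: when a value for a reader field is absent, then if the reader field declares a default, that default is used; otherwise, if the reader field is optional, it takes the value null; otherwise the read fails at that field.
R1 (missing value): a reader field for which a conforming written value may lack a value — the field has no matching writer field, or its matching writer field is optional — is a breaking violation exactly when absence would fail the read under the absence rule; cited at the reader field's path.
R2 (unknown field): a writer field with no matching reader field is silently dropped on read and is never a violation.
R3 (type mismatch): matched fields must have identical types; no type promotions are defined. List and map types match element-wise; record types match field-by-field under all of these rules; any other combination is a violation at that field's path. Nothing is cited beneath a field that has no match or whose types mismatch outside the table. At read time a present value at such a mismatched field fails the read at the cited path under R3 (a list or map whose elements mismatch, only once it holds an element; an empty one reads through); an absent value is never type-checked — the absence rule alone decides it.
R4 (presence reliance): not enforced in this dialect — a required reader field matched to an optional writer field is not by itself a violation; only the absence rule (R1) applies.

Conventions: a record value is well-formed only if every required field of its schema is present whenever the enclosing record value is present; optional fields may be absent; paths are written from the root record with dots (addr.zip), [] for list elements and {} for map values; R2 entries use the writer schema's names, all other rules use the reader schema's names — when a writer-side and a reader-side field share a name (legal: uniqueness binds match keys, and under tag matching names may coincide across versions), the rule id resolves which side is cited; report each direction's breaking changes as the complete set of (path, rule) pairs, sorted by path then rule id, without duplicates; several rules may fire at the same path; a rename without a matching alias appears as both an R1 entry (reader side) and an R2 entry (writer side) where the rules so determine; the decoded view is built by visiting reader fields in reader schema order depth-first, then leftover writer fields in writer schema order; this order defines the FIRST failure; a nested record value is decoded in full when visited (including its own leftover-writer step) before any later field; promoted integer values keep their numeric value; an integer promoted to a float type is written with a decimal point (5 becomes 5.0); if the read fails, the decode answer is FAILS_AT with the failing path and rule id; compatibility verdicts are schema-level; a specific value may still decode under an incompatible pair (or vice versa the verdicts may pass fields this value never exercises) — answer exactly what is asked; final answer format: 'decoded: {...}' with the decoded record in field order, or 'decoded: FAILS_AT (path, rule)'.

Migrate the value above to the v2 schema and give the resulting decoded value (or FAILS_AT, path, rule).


the writer's type comes first in each Session pair
decode walk for Session under reader schema v2:
  attrs := {"src": 10.0, "env": 10.0}
  quantity := null (missing; optional => null)
  street := "kappa"
  duration := 3 (from writer zip)
  height := 10.0
  => decoded: {"attrs": {"src": 10.0, "env": 10.0}, "quantity": null, "street": "kappa", "duration": 3, "height": 10.0}
the rest of the Session diff is inert for this question:
  field quantity in record Session: type int32 changed to int64 -> a verdict-level change on Session — the shown value reads the same

decoded: {"attrs": {"src": 10.0, "env": 10.0}, "quantity": null, "street": "kappa", "duration": 3, "height": 10.0}


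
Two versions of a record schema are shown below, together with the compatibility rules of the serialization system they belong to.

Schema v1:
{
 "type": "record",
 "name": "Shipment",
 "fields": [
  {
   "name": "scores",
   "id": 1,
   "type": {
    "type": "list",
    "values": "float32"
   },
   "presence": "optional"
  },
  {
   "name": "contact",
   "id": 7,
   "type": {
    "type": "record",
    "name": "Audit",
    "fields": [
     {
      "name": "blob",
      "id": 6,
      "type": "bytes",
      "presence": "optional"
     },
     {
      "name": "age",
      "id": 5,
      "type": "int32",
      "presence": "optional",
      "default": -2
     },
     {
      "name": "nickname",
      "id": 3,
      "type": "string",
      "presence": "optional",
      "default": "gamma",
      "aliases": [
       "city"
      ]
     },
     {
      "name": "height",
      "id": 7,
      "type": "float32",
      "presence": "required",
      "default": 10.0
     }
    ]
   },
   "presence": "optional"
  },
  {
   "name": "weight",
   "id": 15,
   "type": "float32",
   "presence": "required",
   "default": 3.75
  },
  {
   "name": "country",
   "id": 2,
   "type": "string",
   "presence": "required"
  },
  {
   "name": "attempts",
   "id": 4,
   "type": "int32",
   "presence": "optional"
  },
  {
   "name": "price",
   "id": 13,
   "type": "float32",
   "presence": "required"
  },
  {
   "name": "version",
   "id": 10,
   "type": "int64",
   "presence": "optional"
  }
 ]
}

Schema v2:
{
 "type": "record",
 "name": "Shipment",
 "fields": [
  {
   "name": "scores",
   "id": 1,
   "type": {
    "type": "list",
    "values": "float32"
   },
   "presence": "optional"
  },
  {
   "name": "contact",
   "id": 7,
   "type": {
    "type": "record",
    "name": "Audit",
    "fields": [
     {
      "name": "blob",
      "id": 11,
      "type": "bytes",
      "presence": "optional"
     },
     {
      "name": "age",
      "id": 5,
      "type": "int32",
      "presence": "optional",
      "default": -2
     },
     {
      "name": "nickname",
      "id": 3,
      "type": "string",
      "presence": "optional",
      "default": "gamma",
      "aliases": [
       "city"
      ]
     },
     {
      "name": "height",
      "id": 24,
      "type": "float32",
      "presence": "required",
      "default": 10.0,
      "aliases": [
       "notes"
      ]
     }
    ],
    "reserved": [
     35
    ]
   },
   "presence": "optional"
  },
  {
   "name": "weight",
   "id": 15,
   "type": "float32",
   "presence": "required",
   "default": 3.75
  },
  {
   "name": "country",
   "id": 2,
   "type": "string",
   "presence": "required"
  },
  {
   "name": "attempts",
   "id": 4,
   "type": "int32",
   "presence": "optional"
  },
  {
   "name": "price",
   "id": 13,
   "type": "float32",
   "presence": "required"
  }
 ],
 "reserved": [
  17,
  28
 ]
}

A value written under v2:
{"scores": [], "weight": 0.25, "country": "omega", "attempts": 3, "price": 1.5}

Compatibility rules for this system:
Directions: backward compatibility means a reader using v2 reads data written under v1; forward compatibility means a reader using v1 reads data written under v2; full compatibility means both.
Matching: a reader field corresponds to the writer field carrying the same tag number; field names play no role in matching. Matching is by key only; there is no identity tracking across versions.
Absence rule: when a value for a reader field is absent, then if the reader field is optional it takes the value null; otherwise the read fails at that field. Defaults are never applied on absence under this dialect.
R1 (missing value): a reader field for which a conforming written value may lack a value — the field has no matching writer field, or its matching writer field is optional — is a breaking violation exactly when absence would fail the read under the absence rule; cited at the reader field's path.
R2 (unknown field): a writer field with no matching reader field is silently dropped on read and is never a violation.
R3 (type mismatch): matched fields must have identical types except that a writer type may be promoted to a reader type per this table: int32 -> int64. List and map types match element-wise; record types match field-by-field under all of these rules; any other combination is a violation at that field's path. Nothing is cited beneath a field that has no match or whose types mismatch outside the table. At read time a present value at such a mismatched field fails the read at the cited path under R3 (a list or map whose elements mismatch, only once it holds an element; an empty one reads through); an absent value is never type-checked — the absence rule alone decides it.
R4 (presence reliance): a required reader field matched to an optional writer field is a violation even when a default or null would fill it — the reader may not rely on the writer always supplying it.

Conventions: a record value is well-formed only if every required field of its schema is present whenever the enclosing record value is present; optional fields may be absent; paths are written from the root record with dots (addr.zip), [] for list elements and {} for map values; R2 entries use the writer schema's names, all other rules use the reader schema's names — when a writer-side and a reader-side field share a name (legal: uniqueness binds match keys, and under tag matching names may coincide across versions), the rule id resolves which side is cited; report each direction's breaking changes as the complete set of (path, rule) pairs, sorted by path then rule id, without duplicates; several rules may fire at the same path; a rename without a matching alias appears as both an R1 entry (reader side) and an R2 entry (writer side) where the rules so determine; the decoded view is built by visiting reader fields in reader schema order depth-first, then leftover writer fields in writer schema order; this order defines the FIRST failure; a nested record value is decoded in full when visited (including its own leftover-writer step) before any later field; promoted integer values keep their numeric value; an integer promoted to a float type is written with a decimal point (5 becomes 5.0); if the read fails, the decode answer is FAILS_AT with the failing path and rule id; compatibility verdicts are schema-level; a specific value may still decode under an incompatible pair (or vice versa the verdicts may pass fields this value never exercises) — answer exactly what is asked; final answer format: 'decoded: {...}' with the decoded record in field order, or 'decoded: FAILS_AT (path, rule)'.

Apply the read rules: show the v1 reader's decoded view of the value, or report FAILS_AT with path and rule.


arrows below run writer -> reader for Shipment
decode walk for Shipment under reader schema v1:
  scores := []
  contact := null (not supplied -> null)
  weight := 0.25
  country := "omega"
  attempts := 3
  price := 1.5
  version := null (not supplied -> null)
  => decoded: {"scores": [], "contact": null, "weight": 0.25, "country": "omega", "attempts": 3, "price": 1.5, "version": null}
the rest of the Shipment diff is inert for this question:
  field height in record Audit: tag 7 changed to 24 -> schema-level compatibility only; this Shipment value's decode is unchanged
  removed field version from record Shipment -> fires no rule on Shipment under this dialect and leaves the result unchanged
  field blob in record Audit: tag 6 changed to 11 -> fires no rule on Shipment under this dialect and leaves the result unchanged

decoded: {"scores": [], "contact": null, "weight": 0.25, "country": "omega", "attempts": 3, "price": 1.5, "version": null}


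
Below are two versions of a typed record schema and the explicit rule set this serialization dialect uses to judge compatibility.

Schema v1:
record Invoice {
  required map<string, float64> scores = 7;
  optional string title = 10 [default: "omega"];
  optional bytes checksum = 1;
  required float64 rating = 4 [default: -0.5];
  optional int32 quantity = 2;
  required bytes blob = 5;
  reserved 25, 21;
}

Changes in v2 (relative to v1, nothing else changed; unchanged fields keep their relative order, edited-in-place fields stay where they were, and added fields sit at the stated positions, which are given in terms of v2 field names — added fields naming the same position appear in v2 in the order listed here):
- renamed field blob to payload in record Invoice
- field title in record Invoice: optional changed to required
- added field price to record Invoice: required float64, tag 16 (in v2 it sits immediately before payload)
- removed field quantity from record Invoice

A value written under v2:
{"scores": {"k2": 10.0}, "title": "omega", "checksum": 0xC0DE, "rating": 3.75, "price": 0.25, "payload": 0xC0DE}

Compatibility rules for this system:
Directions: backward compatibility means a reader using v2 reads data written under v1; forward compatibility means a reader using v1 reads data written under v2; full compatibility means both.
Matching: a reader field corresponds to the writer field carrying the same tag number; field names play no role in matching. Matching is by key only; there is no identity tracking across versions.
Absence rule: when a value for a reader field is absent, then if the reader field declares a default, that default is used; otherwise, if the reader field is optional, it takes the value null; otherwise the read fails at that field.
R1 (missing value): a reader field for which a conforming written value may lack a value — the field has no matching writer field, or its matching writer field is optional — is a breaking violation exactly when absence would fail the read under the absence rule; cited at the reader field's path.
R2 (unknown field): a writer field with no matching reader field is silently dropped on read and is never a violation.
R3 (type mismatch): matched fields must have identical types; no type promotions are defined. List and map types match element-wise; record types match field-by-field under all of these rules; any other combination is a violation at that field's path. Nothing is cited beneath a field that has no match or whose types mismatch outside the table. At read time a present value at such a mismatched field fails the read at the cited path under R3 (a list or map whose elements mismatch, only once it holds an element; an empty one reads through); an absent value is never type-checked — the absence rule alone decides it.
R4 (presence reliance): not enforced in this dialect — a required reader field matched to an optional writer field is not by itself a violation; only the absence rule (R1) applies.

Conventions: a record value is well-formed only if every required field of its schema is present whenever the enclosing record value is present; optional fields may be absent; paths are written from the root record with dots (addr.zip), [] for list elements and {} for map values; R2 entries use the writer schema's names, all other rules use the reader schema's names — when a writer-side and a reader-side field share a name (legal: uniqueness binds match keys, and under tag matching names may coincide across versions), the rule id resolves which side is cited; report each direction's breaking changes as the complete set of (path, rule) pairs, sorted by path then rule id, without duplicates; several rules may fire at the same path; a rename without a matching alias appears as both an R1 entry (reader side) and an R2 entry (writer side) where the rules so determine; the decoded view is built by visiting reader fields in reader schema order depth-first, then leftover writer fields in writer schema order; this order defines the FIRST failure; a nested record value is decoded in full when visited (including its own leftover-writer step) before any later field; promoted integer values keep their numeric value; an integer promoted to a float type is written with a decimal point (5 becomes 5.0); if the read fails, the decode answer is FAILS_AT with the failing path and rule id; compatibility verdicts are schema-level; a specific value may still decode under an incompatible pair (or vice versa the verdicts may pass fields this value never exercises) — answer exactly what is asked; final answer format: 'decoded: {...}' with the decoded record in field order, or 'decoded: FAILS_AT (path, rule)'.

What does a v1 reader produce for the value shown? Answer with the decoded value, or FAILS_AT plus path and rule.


arrows below run writer -> reader for Invoice
decoding the Invoice value with the v1 reader:
  scores := {"k2": 10.0}
  title := "omega"
  checksum := 0xC0DE
  rating := 3.75
  quantity := null (missing; optional => null)
  blob := 0xC0DE (from writer payload)
  writer price: no reader field; dropped
  => decoded: {"scores": {"k2": 10.0}, "title": "omega", "checksum": 0xC0DE, "rating": 3.75, "quantity": null, "blob": 0xC0DE}
ruling out the remaining Invoice differences:
  renamed field blob to payload in record Invoice -> fires no rule on Invoice under this dialect and leaves the result unchanged
  field title in record Invoice: optional changed to required -> fires no rule on Invoice under this dialect and leaves the result unchanged
  added field price to record Invoice: required float64, tag 16 (in v2 it sits immediately before payload) -> shifts the Invoice verdicts, not this decode
  removed field quantity from record Invoice -> fires no rule on Invoice under this dialect and leaves the result unchanged

decoded: {"scores": {"k2": 10.0}, "title": "omega", "checksum": 0xC0DE, "rating": 3.75, "quantity": null, "blob": 0xC0DE}
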